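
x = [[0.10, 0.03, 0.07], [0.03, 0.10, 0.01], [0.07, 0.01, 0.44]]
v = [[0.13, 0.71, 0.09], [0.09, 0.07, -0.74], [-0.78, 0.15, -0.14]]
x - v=[[-0.03, -0.68, -0.02], [-0.06, 0.03, 0.75], [0.85, -0.14, 0.58]]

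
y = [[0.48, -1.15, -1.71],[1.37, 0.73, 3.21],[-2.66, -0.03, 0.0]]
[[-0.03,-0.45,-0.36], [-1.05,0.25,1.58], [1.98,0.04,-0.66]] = y @ [[-0.74, -0.02, 0.25], [-0.40, 0.38, -0.24], [0.08, 0.0, 0.44]]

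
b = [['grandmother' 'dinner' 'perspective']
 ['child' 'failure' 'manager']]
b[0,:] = ['grandmother', 'dinner', 'perspective']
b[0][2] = 'perspective'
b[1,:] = ['child', 'failure', 'manager']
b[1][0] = 'child'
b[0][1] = 'dinner'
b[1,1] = 'failure'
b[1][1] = 'failure'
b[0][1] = 'dinner'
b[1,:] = ['child', 'failure', 'manager']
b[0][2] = 'perspective'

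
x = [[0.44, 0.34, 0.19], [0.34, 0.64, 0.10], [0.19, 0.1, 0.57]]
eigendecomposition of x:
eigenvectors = [[0.58, 0.81, -0.05],[0.69, -0.53, -0.49],[0.43, -0.25, 0.87]]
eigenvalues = [0.99, 0.16, 0.5]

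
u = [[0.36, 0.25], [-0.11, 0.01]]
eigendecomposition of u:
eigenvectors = [[0.9, -0.73],[-0.43, 0.68]]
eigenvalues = [0.24, 0.13]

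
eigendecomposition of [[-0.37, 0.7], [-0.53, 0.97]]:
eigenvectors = [[-0.87, -0.59], [-0.49, -0.8]]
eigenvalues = [0.02, 0.58]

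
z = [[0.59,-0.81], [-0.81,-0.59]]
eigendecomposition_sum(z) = [[0.8,-0.41], [-0.41,0.21]] + [[-0.21, -0.40], [-0.4, -0.80]]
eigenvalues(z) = [1.0, -1.0]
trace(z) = 0.00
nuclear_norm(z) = 2.00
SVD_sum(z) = [[0.59, 0.0],[-0.81, 0.0]] + [[0.00, -0.81],[0.0, -0.59]]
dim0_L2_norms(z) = [1.0, 1.0]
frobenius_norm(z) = 1.42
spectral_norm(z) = 1.00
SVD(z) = [[-0.59,0.81], [0.81,0.59]] @ diag([1.0020977996183806, 1.0020977996183806]) @ [[-1.0, -0.00], [-0.00, -1.00]]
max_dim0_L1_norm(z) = 1.4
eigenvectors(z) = [[0.89, 0.45],[-0.45, 0.89]]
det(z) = -1.00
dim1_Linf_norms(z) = [0.81, 0.81]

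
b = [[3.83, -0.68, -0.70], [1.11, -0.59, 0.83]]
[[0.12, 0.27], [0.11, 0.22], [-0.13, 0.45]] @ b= [[0.76, -0.24, 0.14],[0.67, -0.20, 0.11],[0.0, -0.18, 0.46]]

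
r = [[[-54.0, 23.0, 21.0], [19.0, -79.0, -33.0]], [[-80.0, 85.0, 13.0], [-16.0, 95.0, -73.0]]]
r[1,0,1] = 85.0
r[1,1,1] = 95.0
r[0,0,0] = -54.0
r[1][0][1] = 85.0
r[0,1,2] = -33.0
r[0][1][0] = 19.0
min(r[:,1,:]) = -79.0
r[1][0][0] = -80.0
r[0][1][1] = -79.0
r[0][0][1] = 23.0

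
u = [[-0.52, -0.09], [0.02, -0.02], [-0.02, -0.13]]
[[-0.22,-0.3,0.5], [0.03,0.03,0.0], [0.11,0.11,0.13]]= u @ [[0.59,0.75,-0.82], [-0.94,-0.95,-0.86]]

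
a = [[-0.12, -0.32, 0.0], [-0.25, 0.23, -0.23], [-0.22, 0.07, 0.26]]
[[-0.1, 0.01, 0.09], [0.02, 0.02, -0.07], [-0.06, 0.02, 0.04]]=a @[[0.22, -0.09, -0.08],[0.23, 0.0, -0.24],[-0.11, 0.01, 0.15]]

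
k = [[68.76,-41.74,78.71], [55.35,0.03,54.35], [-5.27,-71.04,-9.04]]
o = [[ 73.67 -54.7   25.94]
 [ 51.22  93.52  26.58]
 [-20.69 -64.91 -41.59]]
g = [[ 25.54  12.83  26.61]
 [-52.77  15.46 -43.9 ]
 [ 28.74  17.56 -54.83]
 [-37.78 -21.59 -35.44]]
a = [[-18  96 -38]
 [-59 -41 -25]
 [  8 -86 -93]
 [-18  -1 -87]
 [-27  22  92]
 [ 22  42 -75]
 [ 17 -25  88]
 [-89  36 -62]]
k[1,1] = 0.03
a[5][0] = 22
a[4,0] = -27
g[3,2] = -35.44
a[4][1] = 22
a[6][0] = 17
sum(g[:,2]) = -107.56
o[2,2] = -41.59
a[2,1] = -86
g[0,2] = 26.61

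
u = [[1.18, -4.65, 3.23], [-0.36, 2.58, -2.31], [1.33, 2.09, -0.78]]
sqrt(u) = [[0.83, -2.1, 0.99], [0.21, 2.18, -1.04], [0.94, 1.68, 0.22]]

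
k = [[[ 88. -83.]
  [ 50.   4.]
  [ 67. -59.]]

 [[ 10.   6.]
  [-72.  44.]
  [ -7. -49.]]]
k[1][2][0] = -7.0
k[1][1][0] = -72.0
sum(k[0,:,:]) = 67.0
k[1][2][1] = -49.0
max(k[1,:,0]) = 10.0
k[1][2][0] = -7.0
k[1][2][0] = -7.0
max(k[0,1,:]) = 50.0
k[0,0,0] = 88.0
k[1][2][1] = -49.0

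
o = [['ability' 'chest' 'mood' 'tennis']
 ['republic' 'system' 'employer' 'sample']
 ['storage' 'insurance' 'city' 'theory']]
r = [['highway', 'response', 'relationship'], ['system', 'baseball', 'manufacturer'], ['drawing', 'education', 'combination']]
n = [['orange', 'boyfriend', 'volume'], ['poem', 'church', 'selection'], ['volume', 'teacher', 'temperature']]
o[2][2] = 'city'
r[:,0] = ['highway', 'system', 'drawing']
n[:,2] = ['volume', 'selection', 'temperature']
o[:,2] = ['mood', 'employer', 'city']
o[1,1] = 'system'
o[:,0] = ['ability', 'republic', 'storage']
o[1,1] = 'system'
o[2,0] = 'storage'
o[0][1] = 'chest'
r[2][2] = 'combination'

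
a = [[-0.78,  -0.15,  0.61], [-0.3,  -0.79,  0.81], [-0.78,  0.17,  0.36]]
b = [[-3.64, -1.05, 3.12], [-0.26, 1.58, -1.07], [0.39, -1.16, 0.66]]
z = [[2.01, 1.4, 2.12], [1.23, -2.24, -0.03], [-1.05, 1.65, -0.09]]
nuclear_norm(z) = 6.46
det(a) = 0.00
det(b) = -0.00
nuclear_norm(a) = 2.39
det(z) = 0.02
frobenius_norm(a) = 1.77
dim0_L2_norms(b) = [3.67, 2.22, 3.36]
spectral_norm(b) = 5.01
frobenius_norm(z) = 4.57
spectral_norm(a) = 1.57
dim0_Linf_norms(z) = [2.01, 2.24, 2.12]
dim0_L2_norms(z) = [2.58, 3.11, 2.12]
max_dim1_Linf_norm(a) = 0.81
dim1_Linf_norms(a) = [0.78, 0.81, 0.78]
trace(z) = -0.32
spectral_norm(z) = 3.32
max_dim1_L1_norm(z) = 5.53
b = z @ a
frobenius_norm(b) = 5.45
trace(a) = -1.21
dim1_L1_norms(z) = [5.53, 3.5, 2.79]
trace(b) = -1.40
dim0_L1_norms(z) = [4.29, 5.29, 2.24]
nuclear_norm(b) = 7.16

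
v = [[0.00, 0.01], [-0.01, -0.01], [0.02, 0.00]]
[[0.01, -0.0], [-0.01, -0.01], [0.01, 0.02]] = v@ [[0.49,  1.03], [0.80,  -0.41]]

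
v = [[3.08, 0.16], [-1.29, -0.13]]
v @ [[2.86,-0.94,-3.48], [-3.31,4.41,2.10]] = [[8.28, -2.19, -10.38], [-3.26, 0.64, 4.22]]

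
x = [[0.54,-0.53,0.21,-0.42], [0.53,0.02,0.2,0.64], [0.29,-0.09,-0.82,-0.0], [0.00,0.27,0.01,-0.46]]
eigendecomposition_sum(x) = [[0.28+0.19j,-0.26+0.21j,0.03+0.05j,(-0.22+0.19j)], [0.24-0.17j,0.08+0.28j,0.05-0.00j,(0.08+0.24j)], [(0.06+0.03j),-0.05+0.05j,0.01+0.01j,-0.04+0.04j], [(0.03-0.07j),0.06+0.05j,0.01-0.01j,0.05+0.04j]] + [[(0.28-0.19j), -0.26-0.21j, (0.03-0.05j), (-0.22-0.19j)],  [(0.24+0.17j), (0.08-0.28j), (0.05+0j), (0.08-0.24j)],  [0.06-0.03j, (-0.05-0.05j), 0.01-0.01j, (-0.04-0.04j)],  [(0.03+0.07j), (0.06-0.05j), (0.01+0.01j), 0.05-0.04j]] + [[-0.04+0.00j, (0.01-0j), 0.16+0.00j, (-0.06+0j)],[(-0.04+0j), 0.01-0.00j, (0.16+0j), (-0.06+0j)],[(0.2-0j), -0.06+0.00j, (-0.86-0j), (0.31-0j)],[0.02-0.00j, (-0.01+0j), (-0.09-0j), (0.03-0j)]] + [[(0.01-0j),-0.02+0.00j,(-0.01-0j),(0.07-0j)], [(0.08-0j),(-0.15+0j),-0.07-0.00j,(0.54-0j)], [(-0.04+0j),0.07-0.00j,(0.03+0j),(-0.24+0j)], [(-0.09+0j),0.17-0.00j,0.07+0.00j,(-0.59+0j)]]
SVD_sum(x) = [[0.19,-0.07,0.04,0.18],[0.56,-0.22,0.12,0.53],[0.07,-0.03,0.02,0.06],[-0.26,0.10,-0.06,-0.24]] + [[0.36,  -0.35,  -0.24,  -0.47], [-0.11,  0.11,  0.07,  0.14], [0.23,  -0.22,  -0.15,  -0.29], [0.08,  -0.08,  -0.05,  -0.11]] + [[0.01, -0.08, 0.41, -0.14], [-0.0, 0.00, -0.01, 0.0], [-0.02, 0.13, -0.69, 0.23], [0.0, -0.02, 0.10, -0.03]] + [[-0.02, -0.03, -0.00, 0.01], [0.08, 0.13, 0.01, -0.04], [0.01, 0.02, 0.0, -0.01], [0.17, 0.27, 0.02, -0.08]]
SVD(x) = [[0.29, 0.81, 0.5, 0.11],[0.86, -0.25, -0.01, -0.44],[0.10, 0.5, -0.86, -0.06],[-0.4, 0.18, 0.12, -0.89]] @ diag([0.9370475427144653, 0.9000078763692737, 0.8661424067013399, 0.3671853162636867]) @ [[0.69, -0.27, 0.15, 0.66], [0.50, -0.48, -0.32, -0.65], [0.02, -0.18, 0.93, -0.32], [-0.52, -0.82, -0.07, 0.23]]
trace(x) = -0.72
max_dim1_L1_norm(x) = 1.7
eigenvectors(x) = [[-0.73+0.00j, -0.73-0.00j, (-0.18+0j), -0.08+0.00j], [(-0.24+0.59j), -0.24-0.59j, -0.18+0.00j, -0.64+0.00j], [(-0.15+0.02j), -0.15-0.02j, (0.96+0j), 0.28+0.00j], [0.02+0.17j, (0.02-0.17j), (0.1+0j), (0.71+0j)]]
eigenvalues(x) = [(0.42+0.52j), (0.42-0.52j), (-0.86+0j), (-0.7+0j)]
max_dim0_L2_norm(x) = 0.89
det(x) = 0.27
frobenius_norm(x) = 1.60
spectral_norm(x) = 0.94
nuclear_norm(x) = 3.07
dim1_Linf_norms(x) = [0.54, 0.64, 0.82, 0.46]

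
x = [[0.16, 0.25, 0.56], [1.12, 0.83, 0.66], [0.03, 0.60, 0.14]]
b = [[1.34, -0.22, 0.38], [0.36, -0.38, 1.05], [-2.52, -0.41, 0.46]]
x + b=[[1.50, 0.03, 0.94], [1.48, 0.45, 1.71], [-2.49, 0.19, 0.6]]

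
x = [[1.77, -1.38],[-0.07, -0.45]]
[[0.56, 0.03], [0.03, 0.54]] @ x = [[0.99, -0.79], [0.02, -0.28]]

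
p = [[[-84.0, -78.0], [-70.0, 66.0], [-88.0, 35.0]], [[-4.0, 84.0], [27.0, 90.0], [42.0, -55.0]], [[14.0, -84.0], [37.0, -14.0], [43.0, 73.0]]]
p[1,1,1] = 90.0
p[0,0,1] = -78.0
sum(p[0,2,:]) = -53.0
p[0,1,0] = -70.0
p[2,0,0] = 14.0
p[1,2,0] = 42.0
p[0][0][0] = -84.0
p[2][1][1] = -14.0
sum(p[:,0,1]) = -78.0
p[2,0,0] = 14.0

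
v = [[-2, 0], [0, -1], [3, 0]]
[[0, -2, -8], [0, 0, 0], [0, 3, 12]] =v@[[0, 1, 4], [0, 0, 0]]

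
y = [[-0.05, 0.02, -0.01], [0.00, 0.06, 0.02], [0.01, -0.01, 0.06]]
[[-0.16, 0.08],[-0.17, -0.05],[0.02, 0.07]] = y@[[2.20, -2.50], [-2.66, -1.28], [-0.45, 1.45]]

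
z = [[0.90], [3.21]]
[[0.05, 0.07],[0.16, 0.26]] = z@ [[0.05,0.08]]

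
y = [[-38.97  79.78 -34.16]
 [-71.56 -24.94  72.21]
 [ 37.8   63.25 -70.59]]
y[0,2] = -34.16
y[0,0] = -38.97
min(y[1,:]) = -71.56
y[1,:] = [-71.56, -24.94, 72.21]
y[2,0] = 37.8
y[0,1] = 79.78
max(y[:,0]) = 37.8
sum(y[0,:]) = 6.650000000000006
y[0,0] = -38.97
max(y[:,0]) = 37.8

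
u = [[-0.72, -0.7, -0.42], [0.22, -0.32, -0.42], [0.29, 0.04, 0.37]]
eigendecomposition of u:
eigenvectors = [[-0.82+0.00j, (-0.82-0j), 0.01+0.00j], [(0.12+0.51j), 0.12-0.51j, -0.53+0.00j], [0.21+0.09j, 0.21-0.09j, (0.85+0j)]]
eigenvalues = [(-0.51+0.48j), (-0.51-0.48j), (0.35+0j)]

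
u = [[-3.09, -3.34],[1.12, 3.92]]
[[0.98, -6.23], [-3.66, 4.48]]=u @ [[1.0, 1.13], [-1.22, 0.82]]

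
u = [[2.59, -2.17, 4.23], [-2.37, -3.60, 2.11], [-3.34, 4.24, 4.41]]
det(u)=-165.045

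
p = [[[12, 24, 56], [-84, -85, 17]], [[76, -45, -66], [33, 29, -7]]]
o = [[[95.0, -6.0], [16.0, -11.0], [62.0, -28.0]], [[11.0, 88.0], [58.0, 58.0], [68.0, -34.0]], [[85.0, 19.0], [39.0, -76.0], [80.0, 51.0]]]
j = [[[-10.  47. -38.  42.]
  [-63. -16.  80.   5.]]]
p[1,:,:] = [[76, -45, -66], [33, 29, -7]]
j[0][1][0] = -63.0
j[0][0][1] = 47.0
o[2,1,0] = 39.0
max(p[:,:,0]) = 76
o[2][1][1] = -76.0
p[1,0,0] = 76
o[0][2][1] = -28.0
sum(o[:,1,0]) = 113.0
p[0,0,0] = 12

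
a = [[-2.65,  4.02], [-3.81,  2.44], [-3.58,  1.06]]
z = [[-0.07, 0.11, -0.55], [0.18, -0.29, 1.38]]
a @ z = [[0.91, -1.46, 7.01], [0.71, -1.13, 5.46], [0.44, -0.7, 3.43]]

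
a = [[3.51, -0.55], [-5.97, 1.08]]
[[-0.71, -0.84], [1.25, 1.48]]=a @ [[-0.16, -0.19], [0.27, 0.32]]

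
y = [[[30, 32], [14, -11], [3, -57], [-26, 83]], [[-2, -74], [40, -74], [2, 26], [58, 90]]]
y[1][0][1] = -74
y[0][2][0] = 3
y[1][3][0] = 58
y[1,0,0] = -2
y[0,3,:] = [-26, 83]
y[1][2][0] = 2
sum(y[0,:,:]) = 68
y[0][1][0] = 14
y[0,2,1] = -57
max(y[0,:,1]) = 83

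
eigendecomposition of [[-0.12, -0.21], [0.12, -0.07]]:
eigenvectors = [[0.80+0.00j,(0.8-0j)], [-0.09-0.60j,(-0.09+0.6j)]]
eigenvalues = [(-0.1+0.16j), (-0.1-0.16j)]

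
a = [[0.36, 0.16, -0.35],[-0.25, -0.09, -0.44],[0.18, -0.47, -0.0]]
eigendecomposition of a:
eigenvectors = [[-0.74+0.00j, (-0.74-0j), (0.12+0j)],[(0.01-0.46j), 0.01+0.46j, (0.75+0j)],[0.07+0.49j, 0.07-0.49j, 0.65+0.00j]]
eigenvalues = [(0.39+0.33j), (0.39-0.33j), (-0.51+0j)]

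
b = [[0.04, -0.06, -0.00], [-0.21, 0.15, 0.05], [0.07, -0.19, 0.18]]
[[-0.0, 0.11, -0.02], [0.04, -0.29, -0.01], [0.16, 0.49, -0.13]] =b@[[0.21, 0.45, 0.34],[0.20, -1.59, 0.53],[1.04, 0.86, -0.29]]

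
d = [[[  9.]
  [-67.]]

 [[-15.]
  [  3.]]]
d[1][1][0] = 3.0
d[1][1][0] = 3.0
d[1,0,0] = -15.0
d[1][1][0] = 3.0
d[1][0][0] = -15.0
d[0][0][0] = 9.0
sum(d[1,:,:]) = -12.0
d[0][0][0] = 9.0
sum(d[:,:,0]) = -70.0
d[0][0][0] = 9.0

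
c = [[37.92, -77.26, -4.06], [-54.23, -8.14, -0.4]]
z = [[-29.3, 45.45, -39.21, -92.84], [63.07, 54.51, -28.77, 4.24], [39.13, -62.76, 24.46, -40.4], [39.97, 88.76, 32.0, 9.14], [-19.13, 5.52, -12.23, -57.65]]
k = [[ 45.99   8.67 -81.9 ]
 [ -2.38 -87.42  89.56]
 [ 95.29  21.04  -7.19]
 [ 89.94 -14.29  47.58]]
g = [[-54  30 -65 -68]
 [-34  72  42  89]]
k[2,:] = [95.29, 21.04, -7.19]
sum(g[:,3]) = 21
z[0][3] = -92.84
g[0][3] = -68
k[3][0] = 89.94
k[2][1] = 21.04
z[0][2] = -39.21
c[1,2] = -0.4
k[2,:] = [95.29, 21.04, -7.19]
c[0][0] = 37.92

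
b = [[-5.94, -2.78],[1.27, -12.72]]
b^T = [[-5.94, 1.27], [-2.78, -12.72]]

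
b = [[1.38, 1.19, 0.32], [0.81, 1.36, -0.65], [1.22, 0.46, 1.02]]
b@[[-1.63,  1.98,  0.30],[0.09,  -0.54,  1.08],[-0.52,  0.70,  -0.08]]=[[-2.31, 2.31, 1.67], [-0.86, 0.41, 1.76], [-2.48, 2.88, 0.78]]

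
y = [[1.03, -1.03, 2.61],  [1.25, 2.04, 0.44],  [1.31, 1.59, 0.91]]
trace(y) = 3.98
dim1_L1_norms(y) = [4.67, 3.73, 3.81]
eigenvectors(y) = [[-0.44, -0.8, 0.76], [-0.63, 0.38, -0.56], [-0.64, 0.47, -0.34]]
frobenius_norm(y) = 4.46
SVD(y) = [[-0.52,0.84,-0.15], [-0.59,-0.48,-0.65], [-0.62,-0.25,0.74]] @ diag([3.4360108007805885, 2.8491623925150247, 0.0018541837017123331]) @ [[-0.61, -0.48, -0.63], [-0.02, -0.79, 0.62], [0.8, -0.39, -0.47]]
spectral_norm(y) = 3.44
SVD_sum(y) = [[1.08, 0.86, 1.13], [1.22, 0.97, 1.28], [1.29, 1.02, 1.35]] + [[-0.05, -1.89, 1.48],[0.03, 1.07, -0.84],[0.02, 0.57, -0.44]] + [[-0.0,0.0,0.00], [-0.00,0.0,0.0], [0.00,-0.00,-0.00]]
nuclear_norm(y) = 6.29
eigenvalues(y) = [3.37, -0.01, 0.62]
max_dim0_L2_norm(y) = 2.8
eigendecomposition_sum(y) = [[0.93,0.59,1.09], [1.33,0.84,1.56], [1.35,0.86,1.59]] + [[-0.0, -0.02, 0.02], [0.00, 0.01, -0.01], [0.00, 0.01, -0.01]] + [[0.11, -1.6, 1.49],[-0.08, 1.19, -1.11],[-0.05, 0.72, -0.67]]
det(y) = -0.02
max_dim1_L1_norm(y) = 4.67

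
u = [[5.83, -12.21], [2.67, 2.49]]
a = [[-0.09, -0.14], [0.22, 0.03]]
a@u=[[-0.90, 0.75], [1.36, -2.61]]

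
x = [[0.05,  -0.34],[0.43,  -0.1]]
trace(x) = -0.05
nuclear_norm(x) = 0.77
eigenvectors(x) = [[0.13+0.65j,(0.13-0.65j)], [0.75+0.00j,0.75-0.00j]]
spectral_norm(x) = 0.47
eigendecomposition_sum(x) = [[0.02+0.19j, (-0.17-0.01j)], [(0.22+0.01j), -0.05+0.18j]] + [[(0.02-0.19j), -0.17+0.01j],  [0.22-0.01j, -0.05-0.18j]]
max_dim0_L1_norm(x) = 0.48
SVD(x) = [[-0.46, -0.89], [-0.89, 0.46]] @ diag([0.4732751128998881, 0.2983465560545291]) @ [[-0.85, 0.52], [0.52, 0.85]]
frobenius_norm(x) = 0.56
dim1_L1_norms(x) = [0.39, 0.53]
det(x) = 0.14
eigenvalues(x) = [(-0.03+0.37j), (-0.03-0.37j)]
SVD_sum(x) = [[0.19, -0.11], [0.36, -0.22]] + [[-0.14, -0.23], [0.07, 0.12]]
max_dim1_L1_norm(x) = 0.53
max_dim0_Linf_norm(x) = 0.43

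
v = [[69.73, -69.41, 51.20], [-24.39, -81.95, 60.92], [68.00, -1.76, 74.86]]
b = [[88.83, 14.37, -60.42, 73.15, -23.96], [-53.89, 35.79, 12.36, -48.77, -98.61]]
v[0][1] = -69.41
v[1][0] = -24.39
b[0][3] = 73.15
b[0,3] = 73.15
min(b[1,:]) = -98.61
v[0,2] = 51.2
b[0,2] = -60.42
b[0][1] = 14.37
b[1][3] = -48.77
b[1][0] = -53.89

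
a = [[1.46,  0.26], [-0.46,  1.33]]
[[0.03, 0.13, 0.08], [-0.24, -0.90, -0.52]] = a @ [[0.05, 0.20, 0.12],  [-0.16, -0.61, -0.35]]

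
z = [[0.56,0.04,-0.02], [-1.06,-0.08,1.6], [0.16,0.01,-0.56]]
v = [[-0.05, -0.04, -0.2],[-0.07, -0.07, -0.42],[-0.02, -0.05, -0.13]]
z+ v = [[0.51, 0.0, -0.22], [-1.13, -0.15, 1.18], [0.14, -0.04, -0.69]]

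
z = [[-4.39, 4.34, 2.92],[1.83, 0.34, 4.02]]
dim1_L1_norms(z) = [11.65, 6.19]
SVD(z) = [[-0.98,-0.18],[-0.18,0.98]] @ diag([6.898810340469043, 4.320349046805987]) @ [[0.58, -0.63, -0.52], [0.6, -0.11, 0.79]]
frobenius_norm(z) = 8.14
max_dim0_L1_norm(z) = 6.94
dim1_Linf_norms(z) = [4.39, 4.02]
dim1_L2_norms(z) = [6.83, 4.43]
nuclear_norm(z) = 11.22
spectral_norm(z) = 6.90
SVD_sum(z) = [[-3.92, 4.26, 3.54], [-0.73, 0.79, 0.66]] + [[-0.47, 0.08, -0.62], [2.56, -0.45, 3.36]]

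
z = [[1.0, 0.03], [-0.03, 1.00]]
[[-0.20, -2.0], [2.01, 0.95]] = z @ [[-0.26, -2.03],  [2.00, 0.89]]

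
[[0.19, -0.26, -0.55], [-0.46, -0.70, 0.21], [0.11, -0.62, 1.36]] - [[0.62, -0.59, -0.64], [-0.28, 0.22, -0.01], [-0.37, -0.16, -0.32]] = [[-0.43, 0.33, 0.09], [-0.18, -0.92, 0.22], [0.48, -0.46, 1.68]]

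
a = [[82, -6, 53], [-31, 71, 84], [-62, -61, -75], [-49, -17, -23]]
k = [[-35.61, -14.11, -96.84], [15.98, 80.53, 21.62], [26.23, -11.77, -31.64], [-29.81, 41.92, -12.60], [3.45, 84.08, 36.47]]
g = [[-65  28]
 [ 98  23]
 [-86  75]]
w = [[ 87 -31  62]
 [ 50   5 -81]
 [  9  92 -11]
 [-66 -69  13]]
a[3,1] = -17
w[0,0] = 87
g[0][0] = -65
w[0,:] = [87, -31, 62]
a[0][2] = 53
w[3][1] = -69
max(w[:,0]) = 87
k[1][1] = 80.53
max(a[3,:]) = -17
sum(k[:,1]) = 180.65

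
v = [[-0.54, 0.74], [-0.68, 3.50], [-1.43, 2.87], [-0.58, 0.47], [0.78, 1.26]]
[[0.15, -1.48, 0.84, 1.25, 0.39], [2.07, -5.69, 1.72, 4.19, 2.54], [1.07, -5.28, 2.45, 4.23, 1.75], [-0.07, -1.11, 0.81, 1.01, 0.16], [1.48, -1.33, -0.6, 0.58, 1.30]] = v @ [[0.72, 0.70, -1.19, -0.91, 0.38], [0.73, -1.49, 0.26, 1.02, 0.8]]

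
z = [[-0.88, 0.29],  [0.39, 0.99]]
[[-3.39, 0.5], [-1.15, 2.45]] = z @ [[3.07, 0.22], [-2.37, 2.39]]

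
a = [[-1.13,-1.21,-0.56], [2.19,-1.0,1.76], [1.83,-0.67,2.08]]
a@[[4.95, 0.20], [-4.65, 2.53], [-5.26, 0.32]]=[[2.98, -3.47], [6.23, -1.53], [1.23, -0.66]]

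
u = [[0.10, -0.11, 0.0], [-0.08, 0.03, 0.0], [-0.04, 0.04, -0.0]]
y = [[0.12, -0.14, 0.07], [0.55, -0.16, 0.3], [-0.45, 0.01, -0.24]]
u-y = [[-0.02, 0.03, -0.07], [-0.63, 0.19, -0.30], [0.41, 0.03, 0.24]]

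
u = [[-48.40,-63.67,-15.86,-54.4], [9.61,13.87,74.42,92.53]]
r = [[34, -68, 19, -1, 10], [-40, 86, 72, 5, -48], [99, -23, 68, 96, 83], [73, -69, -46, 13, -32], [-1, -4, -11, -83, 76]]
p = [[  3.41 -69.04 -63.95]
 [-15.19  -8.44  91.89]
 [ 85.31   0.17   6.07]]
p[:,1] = [-69.04, -8.44, 0.17]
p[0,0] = 3.41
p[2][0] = 85.31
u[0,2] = -15.86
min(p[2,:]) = 0.17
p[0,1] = -69.04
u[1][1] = 13.87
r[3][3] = 13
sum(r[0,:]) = -6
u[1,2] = 74.42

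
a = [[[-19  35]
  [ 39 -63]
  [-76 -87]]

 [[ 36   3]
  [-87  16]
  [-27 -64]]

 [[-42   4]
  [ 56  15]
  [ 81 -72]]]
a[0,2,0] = -76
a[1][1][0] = -87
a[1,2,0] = -27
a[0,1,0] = 39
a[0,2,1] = -87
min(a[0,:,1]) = -87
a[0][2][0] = -76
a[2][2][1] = -72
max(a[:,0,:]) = 36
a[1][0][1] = 3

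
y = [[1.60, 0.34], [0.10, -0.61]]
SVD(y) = [[-1.00, 0.02], [0.02, 1.0]] @ diag([1.6360254284697529, 0.6173498176887738]) @ [[-0.98, -0.22], [0.22, -0.98]]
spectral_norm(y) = 1.64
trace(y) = 0.99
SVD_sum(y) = [[1.60, 0.35], [-0.03, -0.01]] + [[0.00, -0.01], [0.13, -0.60]]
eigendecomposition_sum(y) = [[1.60,0.25], [0.07,0.01]] + [[-0.0, 0.09],[0.03, -0.62]]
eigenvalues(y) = [1.62, -0.63]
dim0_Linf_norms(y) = [1.6, 0.61]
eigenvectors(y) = [[1.00, -0.15],[0.04, 0.99]]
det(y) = -1.01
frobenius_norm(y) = 1.75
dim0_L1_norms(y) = [1.7, 0.95]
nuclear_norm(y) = 2.25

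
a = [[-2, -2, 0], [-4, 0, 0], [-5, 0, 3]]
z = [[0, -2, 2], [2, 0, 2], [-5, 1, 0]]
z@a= [[-2, 0, 6], [-14, -4, 6], [6, 10, 0]]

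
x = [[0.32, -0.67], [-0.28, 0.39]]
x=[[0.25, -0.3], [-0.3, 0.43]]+[[0.07, -0.37], [0.02, -0.04]]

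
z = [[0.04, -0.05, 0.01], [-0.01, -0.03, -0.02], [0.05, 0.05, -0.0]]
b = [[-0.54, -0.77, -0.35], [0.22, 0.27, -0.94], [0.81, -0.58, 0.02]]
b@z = [[-0.03,0.03,0.01],[-0.04,-0.07,-0.00],[0.04,-0.02,0.02]]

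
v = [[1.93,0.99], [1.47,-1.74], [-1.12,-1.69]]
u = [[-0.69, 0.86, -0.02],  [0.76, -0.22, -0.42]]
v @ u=[[-0.58, 1.44, -0.45], [-2.34, 1.65, 0.7], [-0.51, -0.59, 0.73]]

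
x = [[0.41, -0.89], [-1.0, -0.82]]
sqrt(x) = [[(0.74+0.26j), (-0.38+0.46j)], [(-0.43+0.51j), (0.22+0.89j)]]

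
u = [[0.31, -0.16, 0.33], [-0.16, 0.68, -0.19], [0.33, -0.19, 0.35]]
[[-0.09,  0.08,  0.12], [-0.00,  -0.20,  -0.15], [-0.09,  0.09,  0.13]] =u @[[-0.19,0.06,0.11],[-0.09,-0.26,-0.14],[-0.14,0.05,0.18]]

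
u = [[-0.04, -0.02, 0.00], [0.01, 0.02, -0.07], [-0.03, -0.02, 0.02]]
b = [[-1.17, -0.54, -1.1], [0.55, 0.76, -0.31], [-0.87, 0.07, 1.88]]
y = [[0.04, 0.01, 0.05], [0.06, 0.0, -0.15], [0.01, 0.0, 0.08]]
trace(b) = 1.47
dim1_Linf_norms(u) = [0.04, 0.07, 0.03]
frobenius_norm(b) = 2.85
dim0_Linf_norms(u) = [0.04, 0.02, 0.07]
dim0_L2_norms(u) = [0.05, 0.03, 0.07]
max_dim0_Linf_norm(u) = 0.07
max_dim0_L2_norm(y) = 0.18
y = u @ b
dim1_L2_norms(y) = [0.06, 0.16, 0.08]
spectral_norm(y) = 0.18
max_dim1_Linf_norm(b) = 1.88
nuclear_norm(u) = 0.13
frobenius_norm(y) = 0.19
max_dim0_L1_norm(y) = 0.28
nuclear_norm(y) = 0.25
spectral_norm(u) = 0.08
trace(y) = 0.12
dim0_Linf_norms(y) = [0.06, 0.01, 0.15]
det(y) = -0.00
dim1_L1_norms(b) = [2.81, 1.62, 2.82]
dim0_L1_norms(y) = [0.11, 0.01, 0.28]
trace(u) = 0.00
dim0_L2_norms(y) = [0.07, 0.01, 0.18]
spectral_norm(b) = 2.23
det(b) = -2.05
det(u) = 0.00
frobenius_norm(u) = 0.10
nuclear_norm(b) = 4.47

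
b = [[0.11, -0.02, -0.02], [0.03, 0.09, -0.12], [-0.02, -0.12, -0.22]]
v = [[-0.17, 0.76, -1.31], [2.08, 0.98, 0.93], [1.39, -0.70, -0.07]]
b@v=[[-0.09, 0.08, -0.16], [0.02, 0.20, 0.05], [-0.55, 0.02, -0.07]]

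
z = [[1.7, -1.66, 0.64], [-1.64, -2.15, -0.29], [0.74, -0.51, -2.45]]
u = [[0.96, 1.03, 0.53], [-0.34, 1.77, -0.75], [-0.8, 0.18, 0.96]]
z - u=[[0.74, -2.69, 0.11], [-1.30, -3.92, 0.46], [1.54, -0.69, -3.41]]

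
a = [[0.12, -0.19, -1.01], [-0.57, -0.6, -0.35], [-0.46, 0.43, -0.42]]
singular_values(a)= [1.21, 0.74, 0.66]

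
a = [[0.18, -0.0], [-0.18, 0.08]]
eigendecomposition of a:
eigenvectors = [[0.0, 0.49], [1.0, -0.87]]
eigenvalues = [0.08, 0.18]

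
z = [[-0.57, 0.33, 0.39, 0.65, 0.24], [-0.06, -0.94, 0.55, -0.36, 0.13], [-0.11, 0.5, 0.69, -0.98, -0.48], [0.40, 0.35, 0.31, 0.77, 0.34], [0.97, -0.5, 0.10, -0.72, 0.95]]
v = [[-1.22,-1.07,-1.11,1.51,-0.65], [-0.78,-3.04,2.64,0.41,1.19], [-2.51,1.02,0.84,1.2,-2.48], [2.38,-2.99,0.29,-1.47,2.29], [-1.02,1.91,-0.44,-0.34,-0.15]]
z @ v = [[0.76,-1.48,1.91,-1.29,1.25], [-1.56,4.81,-2.11,0.67,-3.29], [-3.83,1.31,1.95,2.47,-3.22], [-0.05,-2.83,0.81,-0.13,1.1], [-3.73,4.55,-2.94,2.12,-3.26]]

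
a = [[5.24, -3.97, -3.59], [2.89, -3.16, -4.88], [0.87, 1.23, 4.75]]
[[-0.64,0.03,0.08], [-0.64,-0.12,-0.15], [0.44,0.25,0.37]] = a @ [[0.01, 0.0, 0.04], [0.12, -0.07, -0.04], [0.06, 0.07, 0.08]]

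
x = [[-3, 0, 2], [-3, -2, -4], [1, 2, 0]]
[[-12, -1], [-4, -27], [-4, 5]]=x @ [[4, 3], [-4, 1], [0, 4]]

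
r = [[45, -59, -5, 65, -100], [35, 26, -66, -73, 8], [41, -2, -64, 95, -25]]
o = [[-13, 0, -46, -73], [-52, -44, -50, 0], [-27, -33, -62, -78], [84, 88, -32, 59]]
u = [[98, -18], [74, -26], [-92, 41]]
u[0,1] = -18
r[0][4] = -100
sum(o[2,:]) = -200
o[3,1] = 88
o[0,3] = -73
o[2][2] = -62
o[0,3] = -73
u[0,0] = 98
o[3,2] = -32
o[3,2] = -32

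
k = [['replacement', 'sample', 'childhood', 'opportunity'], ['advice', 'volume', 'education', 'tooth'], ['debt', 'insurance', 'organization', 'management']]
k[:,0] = ['replacement', 'advice', 'debt']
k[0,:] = ['replacement', 'sample', 'childhood', 'opportunity']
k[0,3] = 'opportunity'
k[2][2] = 'organization'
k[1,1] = 'volume'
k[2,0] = 'debt'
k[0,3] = 'opportunity'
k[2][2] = 'organization'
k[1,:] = ['advice', 'volume', 'education', 'tooth']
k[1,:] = ['advice', 'volume', 'education', 'tooth']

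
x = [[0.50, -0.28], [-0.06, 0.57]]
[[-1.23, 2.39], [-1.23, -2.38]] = x @ [[-3.89, 2.59], [-2.57, -3.91]]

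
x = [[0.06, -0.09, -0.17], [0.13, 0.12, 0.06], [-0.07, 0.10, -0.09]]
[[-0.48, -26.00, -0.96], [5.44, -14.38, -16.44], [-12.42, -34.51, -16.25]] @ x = [[-3.34, -3.17, -1.39], [-0.39, -3.86, -0.31], [-4.09, -4.65, 1.5]]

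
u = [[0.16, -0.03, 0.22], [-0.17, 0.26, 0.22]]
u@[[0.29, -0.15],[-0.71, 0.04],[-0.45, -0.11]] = [[-0.03, -0.05], [-0.33, 0.01]]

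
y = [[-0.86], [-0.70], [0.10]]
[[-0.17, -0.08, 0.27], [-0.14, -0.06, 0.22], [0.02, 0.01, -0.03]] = y@[[0.20, 0.09, -0.31]]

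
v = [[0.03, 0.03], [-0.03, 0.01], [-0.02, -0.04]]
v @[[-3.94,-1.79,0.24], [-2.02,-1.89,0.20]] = [[-0.18,  -0.11,  0.01],[0.10,  0.03,  -0.01],[0.16,  0.11,  -0.01]]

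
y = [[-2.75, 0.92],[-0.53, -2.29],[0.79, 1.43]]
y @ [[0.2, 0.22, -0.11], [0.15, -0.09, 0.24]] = [[-0.41, -0.69, 0.52], [-0.45, 0.09, -0.49], [0.37, 0.05, 0.26]]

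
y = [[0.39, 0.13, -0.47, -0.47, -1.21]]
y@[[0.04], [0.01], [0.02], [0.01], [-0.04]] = [[0.05]]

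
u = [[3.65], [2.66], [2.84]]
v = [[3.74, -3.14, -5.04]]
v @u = [[-9.02]]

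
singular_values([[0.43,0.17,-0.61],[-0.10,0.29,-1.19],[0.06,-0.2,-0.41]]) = [1.43, 0.43, 0.29]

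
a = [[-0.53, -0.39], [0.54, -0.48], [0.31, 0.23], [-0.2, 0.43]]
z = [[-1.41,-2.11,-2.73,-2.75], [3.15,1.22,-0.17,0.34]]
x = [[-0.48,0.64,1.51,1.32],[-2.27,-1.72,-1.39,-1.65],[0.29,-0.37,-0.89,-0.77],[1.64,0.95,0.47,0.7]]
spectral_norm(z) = 5.05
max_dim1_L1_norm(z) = 9.0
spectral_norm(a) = 0.86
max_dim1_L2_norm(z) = 4.63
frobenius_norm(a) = 1.15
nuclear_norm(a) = 1.63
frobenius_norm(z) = 5.75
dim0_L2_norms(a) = [0.84, 0.79]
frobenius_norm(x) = 4.83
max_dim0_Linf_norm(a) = 0.54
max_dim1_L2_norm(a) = 0.72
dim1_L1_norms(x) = [3.95, 7.03, 2.32, 3.76]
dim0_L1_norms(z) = [4.56, 3.33, 2.9, 3.09]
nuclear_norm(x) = 6.46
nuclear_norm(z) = 7.79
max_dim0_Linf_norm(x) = 2.27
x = a @ z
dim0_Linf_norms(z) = [3.15, 2.11, 2.73, 2.75]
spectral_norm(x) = 4.35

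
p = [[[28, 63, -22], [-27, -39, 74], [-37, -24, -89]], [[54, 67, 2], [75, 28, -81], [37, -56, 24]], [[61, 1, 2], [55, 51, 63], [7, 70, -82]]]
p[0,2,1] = -24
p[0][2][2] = -89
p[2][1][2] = 63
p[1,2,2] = 24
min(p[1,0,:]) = 2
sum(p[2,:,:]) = 228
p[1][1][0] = 75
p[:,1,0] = [-27, 75, 55]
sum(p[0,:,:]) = -73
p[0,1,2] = 74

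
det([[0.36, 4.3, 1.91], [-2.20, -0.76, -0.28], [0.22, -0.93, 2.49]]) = 26.743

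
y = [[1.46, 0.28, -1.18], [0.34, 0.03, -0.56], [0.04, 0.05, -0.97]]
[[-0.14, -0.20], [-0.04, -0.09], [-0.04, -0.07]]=y @ [[-0.06, -0.14],[-0.02, 0.41],[0.04, 0.09]]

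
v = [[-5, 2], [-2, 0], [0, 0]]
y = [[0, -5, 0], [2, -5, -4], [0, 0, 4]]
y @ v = [[10, 0], [0, 4], [0, 0]]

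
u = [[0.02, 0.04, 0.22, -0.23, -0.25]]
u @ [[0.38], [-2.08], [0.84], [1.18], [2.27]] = [[-0.73]]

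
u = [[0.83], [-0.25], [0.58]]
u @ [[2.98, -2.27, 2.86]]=[[2.47, -1.88, 2.37], [-0.74, 0.57, -0.72], [1.73, -1.32, 1.66]]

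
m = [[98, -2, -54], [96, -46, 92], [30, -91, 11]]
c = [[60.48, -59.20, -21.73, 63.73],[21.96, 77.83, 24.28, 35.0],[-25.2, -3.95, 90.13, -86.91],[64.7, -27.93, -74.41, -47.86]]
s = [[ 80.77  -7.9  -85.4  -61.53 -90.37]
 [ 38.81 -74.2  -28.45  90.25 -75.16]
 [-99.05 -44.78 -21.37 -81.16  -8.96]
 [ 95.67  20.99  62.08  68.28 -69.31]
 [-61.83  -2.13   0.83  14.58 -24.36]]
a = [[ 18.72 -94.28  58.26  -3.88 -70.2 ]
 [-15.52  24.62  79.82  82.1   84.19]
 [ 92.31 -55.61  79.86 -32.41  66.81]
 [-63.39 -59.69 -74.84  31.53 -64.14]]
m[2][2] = 11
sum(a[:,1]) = -184.95999999999998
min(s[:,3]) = -81.16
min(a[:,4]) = -70.2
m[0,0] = 98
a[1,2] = 79.82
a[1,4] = 84.19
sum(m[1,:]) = 142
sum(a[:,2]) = 143.1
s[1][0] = 38.81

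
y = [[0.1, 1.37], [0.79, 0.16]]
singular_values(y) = [1.4, 0.76]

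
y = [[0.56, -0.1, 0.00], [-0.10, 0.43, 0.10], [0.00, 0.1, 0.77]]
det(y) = 0.17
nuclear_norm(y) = 1.76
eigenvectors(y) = [[-0.43, 0.89, -0.12], [-0.88, -0.38, 0.29], [0.21, 0.23, 0.95]]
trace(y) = 1.76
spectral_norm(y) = 0.80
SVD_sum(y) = [[0.01, -0.03, -0.09], [-0.03, 0.07, 0.22], [-0.09, 0.22, 0.72]] + [[0.48,-0.21,0.12], [-0.21,0.09,-0.05], [0.12,-0.05,0.03]] + [[0.07, 0.13, -0.03],  [0.13, 0.27, -0.07],  [-0.03, -0.07, 0.02]]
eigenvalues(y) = [0.36, 0.6, 0.8]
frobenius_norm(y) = 1.06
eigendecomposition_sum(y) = [[0.07, 0.13, -0.03], [0.13, 0.27, -0.07], [-0.03, -0.07, 0.02]] + [[0.48, -0.21, 0.12], [-0.21, 0.09, -0.05], [0.12, -0.05, 0.03]] + [[0.01, -0.03, -0.09], [-0.03, 0.07, 0.22], [-0.09, 0.22, 0.72]]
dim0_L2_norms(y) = [0.57, 0.45, 0.78]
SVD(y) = [[-0.12, 0.89, 0.43], [0.29, -0.38, 0.88], [0.95, 0.23, -0.21]] @ diag([0.8004120695429711, 0.6029524419780592, 0.3566354884789702]) @ [[-0.12, 0.29, 0.95], [0.89, -0.38, 0.23], [0.43, 0.88, -0.21]]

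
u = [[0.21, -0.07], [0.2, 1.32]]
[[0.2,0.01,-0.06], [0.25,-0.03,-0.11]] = u@[[0.97, 0.05, -0.29], [0.04, -0.03, -0.04]]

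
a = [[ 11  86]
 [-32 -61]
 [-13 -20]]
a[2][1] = -20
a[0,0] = 11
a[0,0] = 11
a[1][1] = -61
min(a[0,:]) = 11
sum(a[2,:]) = -33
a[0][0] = 11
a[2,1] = -20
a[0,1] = 86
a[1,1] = -61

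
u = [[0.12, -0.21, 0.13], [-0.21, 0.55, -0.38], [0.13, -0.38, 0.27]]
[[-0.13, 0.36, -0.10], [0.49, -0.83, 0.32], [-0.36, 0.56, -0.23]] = u @ [[0.82, 1.31, 0.64], [0.09, -0.43, 1.20], [-1.61, 0.83, 0.54]]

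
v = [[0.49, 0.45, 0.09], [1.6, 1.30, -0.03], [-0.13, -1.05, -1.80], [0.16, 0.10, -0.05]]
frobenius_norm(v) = 3.02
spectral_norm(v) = 2.49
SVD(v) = [[-0.25, -0.15, 0.01], [-0.7, -0.65, 0.10], [0.67, -0.74, 0.03], [-0.05, -0.09, -0.99]] @ diag([2.492668403138238, 1.6987317567393119, 0.0038276156595601816]) @ [[-0.54, -0.69, -0.48], [-0.61, -0.08, 0.79], [-0.59, 0.72, -0.38]]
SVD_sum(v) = [[0.33, 0.43, 0.30], [0.94, 1.21, 0.84], [-0.89, -1.15, -0.8], [0.07, 0.09, 0.06]] + [[0.16, 0.02, -0.21],  [0.66, 0.09, -0.87],  [0.76, 0.10, -1.0],  [0.09, 0.01, -0.11]] + [[-0.00,  0.0,  -0.0], [-0.00,  0.0,  -0.00], [-0.00,  0.00,  -0.0], [0.0,  -0.0,  0.00]]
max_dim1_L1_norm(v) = 2.98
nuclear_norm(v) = 4.20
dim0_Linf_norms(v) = [1.6, 1.3, 1.8]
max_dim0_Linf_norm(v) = 1.8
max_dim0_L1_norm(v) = 2.9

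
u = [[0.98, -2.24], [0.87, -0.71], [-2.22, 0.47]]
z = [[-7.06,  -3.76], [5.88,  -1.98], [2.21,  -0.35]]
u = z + [[8.04, 1.52], [-5.01, 1.27], [-4.43, 0.82]]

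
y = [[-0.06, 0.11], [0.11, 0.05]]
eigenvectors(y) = [[-0.85, -0.53], [0.53, -0.85]]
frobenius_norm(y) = 0.17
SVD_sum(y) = [[-0.09, 0.06], [0.06, -0.04]] + [[0.03,0.05], [0.05,0.09]]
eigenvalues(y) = [-0.13, 0.12]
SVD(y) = [[-0.85, 0.53], [0.53, 0.85]] @ diag([0.12798373876248842, 0.11798373876248847]) @ [[0.85, -0.53],[0.53, 0.85]]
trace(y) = -0.01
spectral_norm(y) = 0.13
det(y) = -0.02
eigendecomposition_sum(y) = [[-0.09,0.06], [0.06,-0.04]] + [[0.03, 0.05], [0.05, 0.09]]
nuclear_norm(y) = 0.25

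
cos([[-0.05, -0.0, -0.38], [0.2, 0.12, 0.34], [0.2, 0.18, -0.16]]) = [[1.04, 0.03, -0.04],[-0.04, 0.96, 0.04],[0.00, 0.00, 0.99]]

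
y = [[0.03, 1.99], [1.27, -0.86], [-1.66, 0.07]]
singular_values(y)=[2.39, 1.84]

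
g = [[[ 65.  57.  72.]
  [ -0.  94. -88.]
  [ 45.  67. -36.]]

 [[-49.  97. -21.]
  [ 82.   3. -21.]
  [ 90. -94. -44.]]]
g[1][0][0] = -49.0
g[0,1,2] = -88.0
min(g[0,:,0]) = -0.0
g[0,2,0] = 45.0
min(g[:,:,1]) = -94.0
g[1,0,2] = -21.0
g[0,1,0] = -0.0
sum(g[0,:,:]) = 276.0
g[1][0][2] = -21.0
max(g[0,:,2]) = 72.0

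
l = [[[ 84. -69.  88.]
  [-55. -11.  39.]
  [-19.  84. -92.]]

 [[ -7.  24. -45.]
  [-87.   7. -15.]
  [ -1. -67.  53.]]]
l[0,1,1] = -11.0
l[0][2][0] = -19.0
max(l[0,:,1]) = 84.0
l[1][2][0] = -1.0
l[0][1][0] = -55.0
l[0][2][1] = 84.0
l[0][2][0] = -19.0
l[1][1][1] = 7.0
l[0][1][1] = -11.0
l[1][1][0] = -87.0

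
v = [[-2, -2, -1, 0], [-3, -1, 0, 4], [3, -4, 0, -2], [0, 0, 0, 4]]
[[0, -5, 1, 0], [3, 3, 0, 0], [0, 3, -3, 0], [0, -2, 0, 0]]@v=[[18, 1, 0, -22], [-15, -9, -3, 12], [-18, 9, 0, 18], [6, 2, 0, -8]]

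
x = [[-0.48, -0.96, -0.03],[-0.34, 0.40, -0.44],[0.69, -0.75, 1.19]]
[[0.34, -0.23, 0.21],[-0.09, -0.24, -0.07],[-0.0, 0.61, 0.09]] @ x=[[0.06,-0.58,0.34], [0.08,0.04,0.02], [-0.15,0.18,-0.16]]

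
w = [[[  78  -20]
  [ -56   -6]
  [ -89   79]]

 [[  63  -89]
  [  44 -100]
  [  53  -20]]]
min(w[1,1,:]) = -100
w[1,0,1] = -89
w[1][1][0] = 44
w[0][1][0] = -56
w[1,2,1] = -20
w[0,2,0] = -89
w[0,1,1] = -6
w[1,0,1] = -89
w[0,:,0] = [78, -56, -89]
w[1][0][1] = -89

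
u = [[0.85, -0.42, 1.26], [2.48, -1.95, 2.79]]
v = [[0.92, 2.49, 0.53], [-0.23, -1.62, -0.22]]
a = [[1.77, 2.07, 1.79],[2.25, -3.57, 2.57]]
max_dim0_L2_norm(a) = 4.13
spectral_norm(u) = 4.48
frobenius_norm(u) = 4.50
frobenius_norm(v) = 3.17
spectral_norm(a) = 4.95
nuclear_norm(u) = 4.84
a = u + v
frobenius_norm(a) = 5.92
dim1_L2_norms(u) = [1.58, 4.21]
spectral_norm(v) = 3.16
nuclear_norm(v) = 3.46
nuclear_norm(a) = 8.19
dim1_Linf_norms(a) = [2.07, 3.57]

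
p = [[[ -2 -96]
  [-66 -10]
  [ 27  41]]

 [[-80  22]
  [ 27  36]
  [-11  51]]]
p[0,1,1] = -10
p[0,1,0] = -66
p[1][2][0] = -11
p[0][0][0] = -2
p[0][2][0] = 27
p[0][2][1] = 41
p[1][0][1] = 22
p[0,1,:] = [-66, -10]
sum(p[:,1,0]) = -39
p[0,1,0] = -66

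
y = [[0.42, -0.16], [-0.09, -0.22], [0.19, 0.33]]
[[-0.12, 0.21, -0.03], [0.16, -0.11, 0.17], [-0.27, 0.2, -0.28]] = y@[[-0.49, 0.60, -0.33],[-0.53, 0.27, -0.65]]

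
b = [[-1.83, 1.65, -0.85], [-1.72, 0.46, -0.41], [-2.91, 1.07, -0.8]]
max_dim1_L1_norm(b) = 4.78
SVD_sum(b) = [[-2.17, 1.07, -0.69], [-1.54, 0.76, -0.49], [-2.74, 1.36, -0.88]] + [[0.34,0.58,-0.16], [-0.18,-0.30,0.08], [-0.17,-0.29,0.08]] + [[-0.0,0.00,0.00], [-0.00,0.00,0.0], [0.00,-0.0,-0.00]]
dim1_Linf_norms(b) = [1.83, 1.72, 2.91]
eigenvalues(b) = [-1.44, -0.73, -0.0]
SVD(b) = [[-0.57, 0.81, -0.14],  [-0.4, -0.43, -0.81],  [-0.72, -0.4, 0.57]] @ diag([4.434661602885891, 0.8478059609584684, 0.0012330664345154856]) @ [[0.86, -0.43, 0.28], [0.49, 0.84, -0.23], [0.13, -0.33, -0.93]]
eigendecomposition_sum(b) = [[-2.34,2.78,-1.33], [-3.25,3.87,-1.85], [-5.22,6.22,-2.97]] + [[0.51,  -1.13,  0.48], [1.53,  -3.41,  1.44], [2.31,  -5.16,  2.18]] + [[-0.00,-0.0,0.00],  [0.00,0.00,-0.0],  [0.0,0.01,-0.01]]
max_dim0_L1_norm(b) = 6.46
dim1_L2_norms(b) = [2.61, 1.83, 3.2]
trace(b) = -2.17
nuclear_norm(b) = 5.28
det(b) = -0.00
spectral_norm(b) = 4.43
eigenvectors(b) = [[0.35, -0.18, -0.13], [0.49, -0.54, 0.33], [0.79, -0.82, 0.93]]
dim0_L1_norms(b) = [6.46, 3.18, 2.06]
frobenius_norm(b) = 4.51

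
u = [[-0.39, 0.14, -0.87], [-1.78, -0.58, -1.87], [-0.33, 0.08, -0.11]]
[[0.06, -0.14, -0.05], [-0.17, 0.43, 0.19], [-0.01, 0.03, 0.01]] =u @ [[0.11, -0.28, -0.12], [0.21, -0.52, -0.22], [-0.08, 0.2, 0.08]]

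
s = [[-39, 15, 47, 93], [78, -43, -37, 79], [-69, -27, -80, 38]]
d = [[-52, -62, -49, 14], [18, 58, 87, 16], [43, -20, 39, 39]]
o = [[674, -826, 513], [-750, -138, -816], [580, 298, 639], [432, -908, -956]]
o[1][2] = -816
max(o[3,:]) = 432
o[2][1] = 298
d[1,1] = 58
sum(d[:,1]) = -24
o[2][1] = 298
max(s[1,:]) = 79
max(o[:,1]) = 298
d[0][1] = -62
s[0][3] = 93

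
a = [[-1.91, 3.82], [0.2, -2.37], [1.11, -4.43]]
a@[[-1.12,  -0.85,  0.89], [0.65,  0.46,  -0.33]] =[[4.62, 3.38, -2.96],[-1.76, -1.26, 0.96],[-4.12, -2.98, 2.45]]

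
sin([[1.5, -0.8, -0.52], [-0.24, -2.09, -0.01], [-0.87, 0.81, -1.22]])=[[0.86, -0.44, -0.33],[-0.1, -0.83, 0.03],[-0.59, 0.04, -0.89]]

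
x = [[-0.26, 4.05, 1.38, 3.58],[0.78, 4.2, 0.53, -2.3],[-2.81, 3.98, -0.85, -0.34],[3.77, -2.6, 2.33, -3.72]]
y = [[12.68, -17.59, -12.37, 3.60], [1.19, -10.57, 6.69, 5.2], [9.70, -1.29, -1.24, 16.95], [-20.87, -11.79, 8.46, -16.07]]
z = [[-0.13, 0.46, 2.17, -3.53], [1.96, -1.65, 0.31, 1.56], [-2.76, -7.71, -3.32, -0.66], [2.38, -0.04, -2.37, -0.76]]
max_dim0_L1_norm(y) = 44.44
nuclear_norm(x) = 18.70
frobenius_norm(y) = 45.94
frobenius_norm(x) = 10.95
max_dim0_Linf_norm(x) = 4.2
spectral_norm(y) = 36.32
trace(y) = -15.20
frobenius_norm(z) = 10.81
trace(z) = -5.86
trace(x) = -0.63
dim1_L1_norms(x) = [9.27, 7.81, 7.98, 12.42]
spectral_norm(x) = 8.63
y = x @ z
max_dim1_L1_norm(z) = 14.45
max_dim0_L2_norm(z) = 7.9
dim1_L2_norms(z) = [4.17, 3.02, 8.86, 3.44]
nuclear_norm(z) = 19.12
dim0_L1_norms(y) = [44.44, 41.24, 28.76, 41.82]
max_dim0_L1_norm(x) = 14.83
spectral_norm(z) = 8.95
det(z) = 316.32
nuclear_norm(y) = 78.06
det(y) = -43231.94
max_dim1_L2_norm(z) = 8.86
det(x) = -136.54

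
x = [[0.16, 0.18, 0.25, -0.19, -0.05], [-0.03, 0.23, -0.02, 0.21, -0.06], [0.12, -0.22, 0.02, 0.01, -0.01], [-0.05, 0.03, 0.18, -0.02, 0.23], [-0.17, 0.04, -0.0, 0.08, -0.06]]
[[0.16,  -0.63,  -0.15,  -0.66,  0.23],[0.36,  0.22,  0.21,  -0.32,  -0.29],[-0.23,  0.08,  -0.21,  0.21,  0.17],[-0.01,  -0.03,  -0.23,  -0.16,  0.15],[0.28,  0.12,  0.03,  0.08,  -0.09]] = x @ [[-0.85, -0.25, 0.02, -0.85, 0.13], [0.73, -0.52, 0.84, -1.53, -0.65], [0.92, -0.63, -1.28, -0.99, 0.91], [0.60, 1.67, -0.06, -0.03, -0.54], [-0.97, 0.51, -0.09, 0.09, 0.02]]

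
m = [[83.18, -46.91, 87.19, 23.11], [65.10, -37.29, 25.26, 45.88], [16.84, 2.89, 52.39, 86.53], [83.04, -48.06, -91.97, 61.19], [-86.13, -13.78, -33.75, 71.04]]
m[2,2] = 52.39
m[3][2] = -91.97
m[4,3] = 71.04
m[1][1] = -37.29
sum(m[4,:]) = -62.61999999999999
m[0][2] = 87.19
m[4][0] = -86.13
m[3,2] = -91.97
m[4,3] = 71.04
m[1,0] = 65.1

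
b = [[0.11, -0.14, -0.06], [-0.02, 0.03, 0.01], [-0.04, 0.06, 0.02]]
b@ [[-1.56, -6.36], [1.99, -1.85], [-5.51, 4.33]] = [[-0.12, -0.70], [0.04, 0.12], [0.07, 0.23]]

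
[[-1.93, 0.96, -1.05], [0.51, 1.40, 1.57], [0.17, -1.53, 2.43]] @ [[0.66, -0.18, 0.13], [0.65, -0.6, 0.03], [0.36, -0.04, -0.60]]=[[-1.03, -0.19, 0.41], [1.81, -0.99, -0.83], [-0.01, 0.79, -1.48]]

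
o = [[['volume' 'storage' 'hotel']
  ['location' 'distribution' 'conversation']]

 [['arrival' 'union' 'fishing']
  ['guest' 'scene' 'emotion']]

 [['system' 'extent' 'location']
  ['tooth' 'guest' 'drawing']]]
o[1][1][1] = 'scene'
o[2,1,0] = 'tooth'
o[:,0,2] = ['hotel', 'fishing', 'location']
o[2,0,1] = 'extent'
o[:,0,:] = [['volume', 'storage', 'hotel'], ['arrival', 'union', 'fishing'], ['system', 'extent', 'location']]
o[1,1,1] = 'scene'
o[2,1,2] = 'drawing'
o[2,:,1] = ['extent', 'guest']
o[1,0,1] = 'union'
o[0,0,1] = 'storage'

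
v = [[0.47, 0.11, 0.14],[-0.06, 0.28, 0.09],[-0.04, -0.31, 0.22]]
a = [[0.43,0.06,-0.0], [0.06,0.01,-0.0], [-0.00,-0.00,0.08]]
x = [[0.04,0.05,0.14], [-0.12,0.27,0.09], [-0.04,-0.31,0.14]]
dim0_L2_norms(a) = [0.43, 0.06, 0.08]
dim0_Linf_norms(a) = [0.43, 0.06, 0.08]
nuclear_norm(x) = 0.75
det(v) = 0.05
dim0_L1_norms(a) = [0.49, 0.07, 0.08]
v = a + x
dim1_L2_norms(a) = [0.43, 0.06, 0.08]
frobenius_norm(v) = 0.70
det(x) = 0.01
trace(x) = 0.45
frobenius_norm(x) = 0.49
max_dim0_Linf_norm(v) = 0.47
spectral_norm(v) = 0.51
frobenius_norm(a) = 0.45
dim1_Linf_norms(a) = [0.43, 0.06, 0.08]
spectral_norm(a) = 0.44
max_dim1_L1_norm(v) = 0.72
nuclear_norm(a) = 0.52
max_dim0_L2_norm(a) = 0.43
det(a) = 0.00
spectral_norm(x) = 0.42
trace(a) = 0.52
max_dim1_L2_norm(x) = 0.34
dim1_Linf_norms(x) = [0.14, 0.27, 0.31]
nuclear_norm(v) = 1.15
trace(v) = 0.97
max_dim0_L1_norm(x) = 0.63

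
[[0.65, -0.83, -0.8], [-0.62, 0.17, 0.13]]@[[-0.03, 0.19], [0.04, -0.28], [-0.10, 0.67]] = [[0.03,  -0.18], [0.01,  -0.08]]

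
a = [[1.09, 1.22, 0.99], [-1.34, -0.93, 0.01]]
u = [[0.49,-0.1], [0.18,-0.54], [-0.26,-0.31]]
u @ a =[[0.67,0.69,0.48], [0.92,0.72,0.17], [0.13,-0.03,-0.26]]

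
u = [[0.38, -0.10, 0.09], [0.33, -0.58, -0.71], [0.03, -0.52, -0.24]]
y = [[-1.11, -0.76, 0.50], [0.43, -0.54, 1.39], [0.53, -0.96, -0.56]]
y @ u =[[-0.66, 0.29, 0.32], [0.03, -0.45, 0.09], [-0.13, 0.8, 0.86]]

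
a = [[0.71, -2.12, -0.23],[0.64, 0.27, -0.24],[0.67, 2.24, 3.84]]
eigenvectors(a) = [[(-0.8+0j), -0.80-0.00j, (-0.02+0j)], [-0.08+0.47j, -0.08-0.47j, (-0.08+0j)], [(0.3-0.21j), 0.30+0.21j, 1.00+0.00j]]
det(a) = 6.38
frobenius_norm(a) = 5.08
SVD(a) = [[-0.29, -0.96, -0.01], [0.01, 0.01, -1.00], [0.96, -0.29, 0.00]] @ diag([4.669081563773011, 1.8612277818787795, 0.7342400798087583]) @ [[0.09, 0.59, 0.8], [-0.47, 0.74, -0.49], [-0.88, -0.33, 0.35]]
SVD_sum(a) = [[-0.13,-0.81,-1.10], [0.0,0.02,0.02], [0.42,2.64,3.57]] + [[0.83,-1.31,0.87],  [-0.01,0.01,-0.01],  [0.26,-0.4,0.27]] + [[0.01, 0.00, -0.00], [0.65, 0.24, -0.25], [-0.0, -0.0, 0.00]]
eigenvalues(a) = [(0.58+1.19j), (0.58-1.19j), (3.66+0j)]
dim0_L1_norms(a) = [2.02, 4.63, 4.31]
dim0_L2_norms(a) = [1.17, 3.1, 3.85]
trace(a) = 4.82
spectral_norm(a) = 4.67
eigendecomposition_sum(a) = [[(0.37+0.56j), -1.04+0.52j, -0.07+0.05j], [0.37-0.16j, 0.20+0.66j, (0.02+0.05j)], [-0.29-0.11j, 0.25-0.47j, 0.01-0.04j]] + [[0.37-0.56j, (-1.04-0.52j), -0.07-0.05j], [0.37+0.16j, 0.20-0.66j, (0.02-0.05j)], [-0.29+0.11j, (0.25+0.47j), 0.01+0.04j]] + [[-0.03-0.00j, -0.04+0.00j, (-0.09+0j)], [-0.09-0.00j, (-0.13+0j), -0.29+0.00j], [(1.25+0j), 1.74-0.00j, 3.82-0.00j]]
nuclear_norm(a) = 7.26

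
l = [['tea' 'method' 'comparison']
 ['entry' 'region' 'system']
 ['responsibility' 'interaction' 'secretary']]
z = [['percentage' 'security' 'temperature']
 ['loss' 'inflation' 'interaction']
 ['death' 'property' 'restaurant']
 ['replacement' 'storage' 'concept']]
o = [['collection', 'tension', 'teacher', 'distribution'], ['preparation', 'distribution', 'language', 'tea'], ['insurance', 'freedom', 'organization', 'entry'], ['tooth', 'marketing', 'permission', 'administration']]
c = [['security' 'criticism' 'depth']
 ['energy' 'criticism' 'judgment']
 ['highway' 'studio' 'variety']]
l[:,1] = ['method', 'region', 'interaction']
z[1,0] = 'loss'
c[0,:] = ['security', 'criticism', 'depth']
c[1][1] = 'criticism'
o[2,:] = ['insurance', 'freedom', 'organization', 'entry']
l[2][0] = 'responsibility'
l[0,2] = 'comparison'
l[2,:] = ['responsibility', 'interaction', 'secretary']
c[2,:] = ['highway', 'studio', 'variety']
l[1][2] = 'system'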